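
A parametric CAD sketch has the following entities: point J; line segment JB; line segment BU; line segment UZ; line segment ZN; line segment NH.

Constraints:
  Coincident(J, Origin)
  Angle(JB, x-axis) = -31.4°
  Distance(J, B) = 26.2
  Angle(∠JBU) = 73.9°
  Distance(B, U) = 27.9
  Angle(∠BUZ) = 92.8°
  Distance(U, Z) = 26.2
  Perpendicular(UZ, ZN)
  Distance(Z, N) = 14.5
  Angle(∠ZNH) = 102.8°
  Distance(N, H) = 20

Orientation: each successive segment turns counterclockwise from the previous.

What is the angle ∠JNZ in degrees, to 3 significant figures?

164°

J is at the origin; JB runs at -31.4° with length 26.2, so B = (22.4, -13.7). ∠JBU = 73.9° gives BU at 74.7° from the x-axis; with |BU| = 27.9, U = (29.7, 13.3). ∠BUZ = 92.8° gives UZ at 162° from the x-axis; with |UZ| = 26.2, Z = (4.82, 21.4). UZ is perpendicular to ZN, so ZN runs at -108°; with |ZN| = 14.5, N = (0.317, 7.62). Then cos ∠JNZ = NJ·NZ / (|NJ||NZ|), giving 164°.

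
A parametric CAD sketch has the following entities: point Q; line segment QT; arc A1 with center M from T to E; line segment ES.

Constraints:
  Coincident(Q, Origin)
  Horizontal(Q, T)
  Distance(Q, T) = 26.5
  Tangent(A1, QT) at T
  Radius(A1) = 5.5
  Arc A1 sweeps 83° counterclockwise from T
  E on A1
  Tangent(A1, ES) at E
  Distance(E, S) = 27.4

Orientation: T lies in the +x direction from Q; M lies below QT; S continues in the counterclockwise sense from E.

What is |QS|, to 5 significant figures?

36.592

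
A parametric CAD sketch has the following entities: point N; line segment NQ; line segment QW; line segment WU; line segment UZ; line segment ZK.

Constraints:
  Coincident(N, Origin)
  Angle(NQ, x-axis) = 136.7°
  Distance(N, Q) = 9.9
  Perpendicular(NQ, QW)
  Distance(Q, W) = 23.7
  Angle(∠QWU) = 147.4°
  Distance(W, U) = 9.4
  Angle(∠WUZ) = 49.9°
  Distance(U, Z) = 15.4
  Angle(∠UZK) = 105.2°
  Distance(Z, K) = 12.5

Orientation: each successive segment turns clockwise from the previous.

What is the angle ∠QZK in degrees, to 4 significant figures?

27.81°

N is at the origin; NQ runs at 136.7° with length 9.9, so Q = (-7.205, 6.790). The perpendicularity gives QW at right angles to NQ, so QW runs at 46.70°; with |QW| = 23.7, W = (9.049, 24.04). ∠QWU = 147.4° gives WU at 14.10° from the x-axis; with |WU| = 9.4, U = (18.17, 26.33). ∠WUZ = 49.9° gives UZ at -116.0° from the x-axis; with |UZ| = 15.4, Z = (11.41, 12.49). ∠UZK = 105.2° gives ZK at 169.2° from the x-axis; with |ZK| = 12.5, K = (-0.8638, 14.83). Then cos ∠QZK = ZQ·ZK / (|ZQ||ZK|), giving 27.81°.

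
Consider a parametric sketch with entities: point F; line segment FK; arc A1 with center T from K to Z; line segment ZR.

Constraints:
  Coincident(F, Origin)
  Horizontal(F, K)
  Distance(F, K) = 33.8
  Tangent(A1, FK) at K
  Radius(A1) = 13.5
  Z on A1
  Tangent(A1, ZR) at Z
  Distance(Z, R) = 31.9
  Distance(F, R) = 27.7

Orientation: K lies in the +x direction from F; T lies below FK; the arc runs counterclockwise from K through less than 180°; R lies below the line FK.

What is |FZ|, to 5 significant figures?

24.311

Checks: |TK| = 13.50 ✓; |TZ| = 13.50 ✓; ∠(TZ, ZR) = 90.00° ✓; |ZR| = 31.90 ✓; |FR| = 27.70 ✓.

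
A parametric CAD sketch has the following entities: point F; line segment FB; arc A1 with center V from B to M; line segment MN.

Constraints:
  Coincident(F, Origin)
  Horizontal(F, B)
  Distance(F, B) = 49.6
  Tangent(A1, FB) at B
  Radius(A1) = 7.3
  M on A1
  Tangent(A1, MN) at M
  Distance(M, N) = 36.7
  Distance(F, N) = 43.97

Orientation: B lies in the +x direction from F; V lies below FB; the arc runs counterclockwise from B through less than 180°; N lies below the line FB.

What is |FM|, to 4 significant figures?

43.38

Checks: |VM| = 7.300 ✓; ∠(VM, MN) = 90.00° ✓; |MN| = 36.70 ✓; |FN| = 43.97 ✓.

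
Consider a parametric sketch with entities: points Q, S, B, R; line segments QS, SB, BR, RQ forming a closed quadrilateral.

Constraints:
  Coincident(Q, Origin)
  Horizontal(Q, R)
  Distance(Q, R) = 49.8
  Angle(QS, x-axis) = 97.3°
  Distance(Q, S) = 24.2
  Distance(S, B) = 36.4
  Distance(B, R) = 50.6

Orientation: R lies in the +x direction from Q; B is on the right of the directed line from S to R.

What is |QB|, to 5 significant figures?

12.220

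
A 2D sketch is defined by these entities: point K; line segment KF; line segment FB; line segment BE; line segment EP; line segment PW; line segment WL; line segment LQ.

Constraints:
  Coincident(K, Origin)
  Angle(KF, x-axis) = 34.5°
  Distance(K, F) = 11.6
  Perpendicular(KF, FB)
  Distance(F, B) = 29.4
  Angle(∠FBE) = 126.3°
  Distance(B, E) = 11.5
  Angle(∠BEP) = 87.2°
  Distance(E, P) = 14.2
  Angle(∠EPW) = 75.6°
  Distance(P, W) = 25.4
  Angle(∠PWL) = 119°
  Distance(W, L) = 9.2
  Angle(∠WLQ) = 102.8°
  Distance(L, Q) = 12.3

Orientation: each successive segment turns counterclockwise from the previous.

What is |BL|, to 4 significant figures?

15.52

∠EPW = 75.6° gives PW at 15.40° from the x-axis; with |PW| = 25.4, W = (6.149, 23.71). ∠PWL = 119.0° gives WL at 76.40° from the x-axis; with |WL| = 9.2, L = (8.312, 32.65). Then |BL| = |L − B| = 15.52.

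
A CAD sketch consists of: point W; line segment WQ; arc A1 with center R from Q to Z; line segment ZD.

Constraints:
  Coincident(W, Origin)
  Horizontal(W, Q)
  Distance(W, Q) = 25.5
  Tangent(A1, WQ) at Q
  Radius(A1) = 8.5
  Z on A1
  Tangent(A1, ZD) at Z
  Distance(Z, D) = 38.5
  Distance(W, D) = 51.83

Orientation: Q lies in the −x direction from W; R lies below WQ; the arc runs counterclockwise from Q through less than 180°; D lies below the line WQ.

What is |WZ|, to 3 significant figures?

35.4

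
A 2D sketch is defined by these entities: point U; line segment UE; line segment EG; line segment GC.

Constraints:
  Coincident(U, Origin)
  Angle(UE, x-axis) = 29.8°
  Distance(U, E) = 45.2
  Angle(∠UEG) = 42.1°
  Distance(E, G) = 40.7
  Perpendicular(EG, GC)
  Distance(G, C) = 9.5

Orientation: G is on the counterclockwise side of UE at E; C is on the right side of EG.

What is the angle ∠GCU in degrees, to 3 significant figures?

10.2°

U is at the origin; UE runs at 29.8° with length 45.2, so E = 45.2·(cos 29.8°, sin 29.8°) = (39.2, 22.5). ∠UEG = 42.1°, so EG runs at 29.8° + (180° − 42.1°) = 168° from the x-axis; with |EG| = 40.7, G = E + 40.7·(cos 168°, sin 168°) = (-0.543, 31.1). The perpendicularity gives GC at right angles to EG; with |GC| = 9.5 on the right of EG, C = G + 9.5·(0.213, 0.977) = (1.48, 40.4). Then cos ∠GCU = CG·CU / (|CG||CU|), giving 10.2°.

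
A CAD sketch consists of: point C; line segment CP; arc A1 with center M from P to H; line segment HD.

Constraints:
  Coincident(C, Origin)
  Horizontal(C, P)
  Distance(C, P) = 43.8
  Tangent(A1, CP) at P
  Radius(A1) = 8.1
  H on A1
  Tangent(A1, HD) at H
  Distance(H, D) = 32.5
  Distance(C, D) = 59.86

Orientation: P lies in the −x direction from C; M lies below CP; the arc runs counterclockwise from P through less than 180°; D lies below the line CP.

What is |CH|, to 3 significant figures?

52.6

Checks: C.y = 0.00, P.y = 0.00 ✓; |CP| = 43.80 ✓; |MH| = 8.100 ✓; ∠(MH, HD) = 90.00° ✓; |HD| = 32.50 ✓; |CD| = 59.86 ✓.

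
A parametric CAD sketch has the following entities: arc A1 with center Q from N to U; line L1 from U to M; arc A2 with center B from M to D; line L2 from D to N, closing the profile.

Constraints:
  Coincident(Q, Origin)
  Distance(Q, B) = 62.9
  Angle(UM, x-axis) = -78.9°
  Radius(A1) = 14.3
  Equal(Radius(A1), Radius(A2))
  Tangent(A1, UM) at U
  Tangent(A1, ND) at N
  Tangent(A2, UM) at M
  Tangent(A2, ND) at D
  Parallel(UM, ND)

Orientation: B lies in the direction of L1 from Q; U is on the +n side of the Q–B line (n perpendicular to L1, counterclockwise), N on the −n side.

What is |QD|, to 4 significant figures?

64.51

The slot axis is L1's direction at -78.9°, so u = (cos -78.9°, sin -78.9°) = (0.1925, -0.9813) and n = (−sin -78.9°, cos -78.9°) = (0.9813, 0.1925). Q is at the origin and B lies 62.9 along u from Q, so B = 62.9·u = (12.11, -61.72). Tangency of A1 to both parallel lines with radius 14.3 puts U and N at Q ± 14.3·n: U = (14.03, 2.753), N = (-14.03, -2.753). Equal radii place M and D the same way about B: M = B + 14.3·n = (26.14, -58.97), D = B − 14.3·n = (-1.923, -64.48). Then |QD| = |D − Q| = 64.51.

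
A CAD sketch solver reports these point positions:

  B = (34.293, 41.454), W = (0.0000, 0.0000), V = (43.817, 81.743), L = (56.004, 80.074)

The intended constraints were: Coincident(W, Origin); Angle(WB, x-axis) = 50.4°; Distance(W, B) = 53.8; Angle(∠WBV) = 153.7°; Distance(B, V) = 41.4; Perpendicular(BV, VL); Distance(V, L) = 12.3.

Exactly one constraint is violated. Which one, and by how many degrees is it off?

Perpendicular(BV, VL) — off by 5.50°.

W = (0.00, 0.00) ✓; WB at 50.40° ✓; |WB| = 53.80 ✓; ∠WBV = 153.7° ✓; |BV| = 41.40 ✓; ∠(BV, VL) = 84.50° ✗; |VL| = 12.30 ✓.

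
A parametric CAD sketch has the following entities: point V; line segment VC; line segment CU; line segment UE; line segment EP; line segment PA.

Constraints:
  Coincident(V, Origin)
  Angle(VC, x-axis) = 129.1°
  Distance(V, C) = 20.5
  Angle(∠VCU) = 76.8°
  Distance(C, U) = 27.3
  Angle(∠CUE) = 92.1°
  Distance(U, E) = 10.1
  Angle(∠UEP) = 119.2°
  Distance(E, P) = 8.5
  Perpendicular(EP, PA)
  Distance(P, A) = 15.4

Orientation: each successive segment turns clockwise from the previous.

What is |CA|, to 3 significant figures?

12.5

V is at the origin; VC runs at 129.1° with length 20.5, so C = (-12.9, 15.9). ∠VCU = 76.8° gives CU at 25.9° from the x-axis; with |CU| = 27.3, U = (11.6, 27.8). ∠CUE = 92.1° gives UE at -62.0° from the x-axis; with |UE| = 10.1, E = (16.4, 18.9). ∠UEP = 119.2° gives EP at -123° from the x-axis; with |EP| = 8.5, P = (11.8, 11.8). EP ⟂ PA, so PA runs at 147°; with |PA| = 15.4, A = (-1.18, 20.1). Then |CA| = |A − C| = 12.5.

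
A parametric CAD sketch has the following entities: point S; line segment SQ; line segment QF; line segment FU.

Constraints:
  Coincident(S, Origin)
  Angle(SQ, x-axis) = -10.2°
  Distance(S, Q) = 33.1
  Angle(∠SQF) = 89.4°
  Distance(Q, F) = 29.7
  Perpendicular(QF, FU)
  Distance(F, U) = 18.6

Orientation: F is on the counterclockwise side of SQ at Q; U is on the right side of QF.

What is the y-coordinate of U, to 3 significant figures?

20.3

S is at the origin; SQ runs at -10.2° with length 33.1, so Q = 33.1·(cos -10.2°, sin -10.2°) = (32.6, -5.86). ∠SQF = 89.4°, so QF runs at -10.2° + (180° − 89.4°) = 80.4° from the x-axis; with |QF| = 29.7, F = Q + 29.7·(cos 80.4°, sin 80.4°) = (37.5, 23.4). QF ⟂ FU; with |FU| = 18.6 on the right of QF, U = F + 18.6·(0.986, -0.167) = (55.9, 20.3). So U.y = 20.3.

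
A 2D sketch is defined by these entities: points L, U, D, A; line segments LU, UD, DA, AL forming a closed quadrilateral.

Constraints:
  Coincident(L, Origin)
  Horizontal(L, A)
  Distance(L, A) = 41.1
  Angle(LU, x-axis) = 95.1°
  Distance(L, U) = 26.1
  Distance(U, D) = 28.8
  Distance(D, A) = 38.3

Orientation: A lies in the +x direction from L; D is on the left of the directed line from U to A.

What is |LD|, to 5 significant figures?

42.907

L is at the origin; L and A share the same y with |LA| = 41.1 and A in +x, so A = (41.1, 0). LU runs at 95.1° with |LU| = 26.1, so U = (-2.3201, 25.997). D is determined by |UD| = 28.8 and |DA| = 38.3 together: it lies at the intersection of circle(U, 28.8) and circle(A, 38.3). With |UA| = 50.608, the foot of the radical line on UA is 19.006 from U and the perpendicular offset is √(28.8² − 19.006²) = 21.638. Taking the left-of-UA solution: D = (25.102, 34.799).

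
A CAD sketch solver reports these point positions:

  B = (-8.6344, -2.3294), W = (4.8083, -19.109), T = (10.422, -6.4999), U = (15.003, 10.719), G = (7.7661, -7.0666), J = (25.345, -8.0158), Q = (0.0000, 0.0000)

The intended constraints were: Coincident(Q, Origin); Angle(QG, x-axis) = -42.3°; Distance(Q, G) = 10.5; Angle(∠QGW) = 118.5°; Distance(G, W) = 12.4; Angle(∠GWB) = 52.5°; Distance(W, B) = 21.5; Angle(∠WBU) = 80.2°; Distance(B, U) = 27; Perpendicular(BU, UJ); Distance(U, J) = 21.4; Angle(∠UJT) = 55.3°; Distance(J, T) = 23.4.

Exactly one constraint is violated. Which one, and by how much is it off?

Distance(J, T) = 23.4 — off by 8.40.

Q = (0.00, 0.00) ✓; QG at -42.30° ✓; |QG| = 10.50 ✓; ∠QGW = 118.5° ✓; |GW| = 12.40 ✓; ∠GWB = 52.50° ✓; |WB| = 21.50 ✓; ∠WBU = 80.20° ✓; |BU| = 27.00 ✓; ∠(BU, UJ) = 90.00° ✓; |UJ| = 21.40 ✓; ∠UJT = 55.30° ✓; |JT| = 15.00 ✗.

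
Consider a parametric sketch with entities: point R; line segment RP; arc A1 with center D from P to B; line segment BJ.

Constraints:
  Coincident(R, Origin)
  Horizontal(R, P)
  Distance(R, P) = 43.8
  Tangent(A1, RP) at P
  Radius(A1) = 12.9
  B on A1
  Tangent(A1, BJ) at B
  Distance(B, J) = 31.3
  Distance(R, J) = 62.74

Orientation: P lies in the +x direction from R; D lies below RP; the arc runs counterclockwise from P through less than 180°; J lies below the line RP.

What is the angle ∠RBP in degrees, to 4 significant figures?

96.95°

R is at the origin; RP is horizontal with |RP| = 43.8 and P on the +x side, so P = (43.80, 0.000). The tangent condition forces DP to be normal to RP, so D = P + (0, -12.9) = (43.80, -12.90). Since DB ⟂ BJ (tangency), |DJ| = √(12.9² + 31.3²) = 33.85 regardless of where B sits on A1. So J lies on both circle(R, 62.74) and circle(D, 33.85); the below-RP intersection is J = (41.90, -46.70). B is the foot of the tangent from J: B = (31.62, -17.14).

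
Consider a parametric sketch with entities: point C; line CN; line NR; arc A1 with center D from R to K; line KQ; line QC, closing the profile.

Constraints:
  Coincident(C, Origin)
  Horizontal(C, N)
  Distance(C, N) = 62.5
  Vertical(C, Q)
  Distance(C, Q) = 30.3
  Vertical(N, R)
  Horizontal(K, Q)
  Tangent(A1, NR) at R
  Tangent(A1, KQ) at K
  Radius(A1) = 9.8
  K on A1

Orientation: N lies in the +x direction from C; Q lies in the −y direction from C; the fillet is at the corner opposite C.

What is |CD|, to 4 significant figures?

56.55

C is at the origin; C and N share the same y with |CN| = 62.5 and N on the +x side, so N = (62.50, 0.000). CQ is vertical with |CQ| = 30.3 and Q on the −y side, so Q = (0.000, -30.30). The virtual corner opposite C is at (62.50, -30.30). A1 meets NR tangentially, so DR is at right angles to NR and tangency of A1 to KQ means the radius DK is perpendicular to KQ, with radius 9.8, so the center D sits 9.8 in from both sides at D = (52.70, -20.50). Then |CD| = |D − C| = 56.55.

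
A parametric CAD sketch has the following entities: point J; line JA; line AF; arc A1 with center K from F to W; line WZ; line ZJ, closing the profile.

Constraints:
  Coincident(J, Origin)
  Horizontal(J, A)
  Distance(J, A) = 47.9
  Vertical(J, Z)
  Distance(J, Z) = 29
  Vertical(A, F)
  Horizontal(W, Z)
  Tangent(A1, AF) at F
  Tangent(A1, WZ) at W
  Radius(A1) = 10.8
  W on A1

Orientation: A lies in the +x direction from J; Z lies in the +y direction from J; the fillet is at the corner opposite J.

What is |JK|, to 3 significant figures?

41.3

J is at the origin; JA is horizontal with |JA| = 47.9 and A on the +x side, so A = (47.9, 0.00). JZ is vertical with |JZ| = 29.0 and Z on the +y side, so Z = (0.00, 29.0). The virtual corner opposite J is at (47.9, 29.0). Since A1 is tangent to AF there, KF ⟂ AF and A1 meets WZ tangentially, so KW is at right angles to WZ, with radius 10.8, so the center K sits 10.8 in from both sides at K = (37.1, 18.2). Then |JK| = |K − J| = 41.3.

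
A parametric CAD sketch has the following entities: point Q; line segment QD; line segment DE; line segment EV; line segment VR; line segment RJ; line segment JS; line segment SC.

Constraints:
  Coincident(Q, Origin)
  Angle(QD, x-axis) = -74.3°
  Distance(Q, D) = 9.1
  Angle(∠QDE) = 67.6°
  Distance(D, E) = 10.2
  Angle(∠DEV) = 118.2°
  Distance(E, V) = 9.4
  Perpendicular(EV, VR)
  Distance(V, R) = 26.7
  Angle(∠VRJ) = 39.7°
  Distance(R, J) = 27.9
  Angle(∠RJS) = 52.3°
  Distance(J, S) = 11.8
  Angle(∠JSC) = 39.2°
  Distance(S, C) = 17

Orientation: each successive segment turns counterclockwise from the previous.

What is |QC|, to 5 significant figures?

14.958

∠RJS = 52.3° gives JS at 97.900° from the x-axis; with |JS| = 11.8, S = (5.1595, 0.025230). ∠JSC = 39.2° gives SC at -121.30° from the x-axis; with |SC| = 17.0, C = (-3.6724, -14.501). Then |QC| = |C − Q| = 14.958.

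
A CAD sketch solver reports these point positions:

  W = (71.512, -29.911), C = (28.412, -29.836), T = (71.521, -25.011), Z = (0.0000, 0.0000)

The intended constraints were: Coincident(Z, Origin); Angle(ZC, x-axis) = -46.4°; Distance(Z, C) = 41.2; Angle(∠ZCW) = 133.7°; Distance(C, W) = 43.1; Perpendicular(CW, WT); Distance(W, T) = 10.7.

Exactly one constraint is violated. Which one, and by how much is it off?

Distance(W, T) = 10.7 — off by 5.80.

Z = (0.00, 0.00) ✓; ZC at -46.40° ✓; |ZC| = 41.20 ✓; ∠ZCW = 133.7° ✓; |CW| = 43.10 ✓; ∠(CW, WT) = 89.99° ✓; |WT| = 4.900 ✗.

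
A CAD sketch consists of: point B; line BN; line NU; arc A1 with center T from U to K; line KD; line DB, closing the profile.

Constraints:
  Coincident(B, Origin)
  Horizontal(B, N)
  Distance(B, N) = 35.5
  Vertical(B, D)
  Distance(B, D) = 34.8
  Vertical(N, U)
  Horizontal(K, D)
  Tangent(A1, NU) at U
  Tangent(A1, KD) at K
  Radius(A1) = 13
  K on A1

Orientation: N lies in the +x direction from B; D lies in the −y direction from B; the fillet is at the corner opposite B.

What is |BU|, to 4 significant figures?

41.66

B is at the origin; BN is horizontal with |BN| = 35.5 and N on the +x side, so N = (35.50, 0.000). B and D share the same x with |BD| = 34.8 and D on the −y side, so D = (0.000, -34.80). The virtual corner opposite B is at (35.50, -34.80). A1 meets NU tangentially, so TU is at right angles to NU and the tangent condition forces TK to be normal to KD, with radius 13.0, so the center T sits 13.0 in from both sides at T = (22.50, -21.80). That places the tangent points at U = (35.50, -21.80) on NU and K = (22.50, -34.80) on KD. Then |BU| = |U − B| = 41.66.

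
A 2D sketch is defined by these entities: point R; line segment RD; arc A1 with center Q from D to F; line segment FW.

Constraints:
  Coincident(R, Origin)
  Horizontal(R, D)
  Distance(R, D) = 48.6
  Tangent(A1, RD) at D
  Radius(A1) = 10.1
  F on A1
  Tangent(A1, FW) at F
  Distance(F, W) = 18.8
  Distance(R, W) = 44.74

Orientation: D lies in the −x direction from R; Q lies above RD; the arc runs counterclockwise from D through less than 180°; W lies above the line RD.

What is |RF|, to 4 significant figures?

39.55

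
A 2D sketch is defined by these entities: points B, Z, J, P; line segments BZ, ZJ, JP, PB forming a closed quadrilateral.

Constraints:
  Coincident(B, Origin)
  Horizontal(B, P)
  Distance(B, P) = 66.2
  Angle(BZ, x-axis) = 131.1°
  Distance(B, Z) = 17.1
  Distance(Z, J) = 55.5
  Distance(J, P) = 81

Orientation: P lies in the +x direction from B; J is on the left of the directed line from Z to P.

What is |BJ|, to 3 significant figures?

63.8

Checks: |ZJ| = 55.50 ✓; |JP| = 81.00 ✓.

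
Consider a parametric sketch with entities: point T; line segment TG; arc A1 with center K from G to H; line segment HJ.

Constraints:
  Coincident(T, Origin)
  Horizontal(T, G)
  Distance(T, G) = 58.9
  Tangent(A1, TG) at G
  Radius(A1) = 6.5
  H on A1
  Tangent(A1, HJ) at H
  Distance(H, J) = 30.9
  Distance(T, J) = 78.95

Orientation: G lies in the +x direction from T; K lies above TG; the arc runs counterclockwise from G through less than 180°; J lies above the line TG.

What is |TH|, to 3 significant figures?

65.5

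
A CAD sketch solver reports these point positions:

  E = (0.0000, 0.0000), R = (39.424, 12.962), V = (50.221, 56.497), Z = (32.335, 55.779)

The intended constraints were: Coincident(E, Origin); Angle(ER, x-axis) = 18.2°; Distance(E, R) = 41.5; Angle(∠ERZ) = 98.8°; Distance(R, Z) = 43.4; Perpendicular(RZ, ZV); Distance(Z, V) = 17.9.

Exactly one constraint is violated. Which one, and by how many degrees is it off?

Perpendicular(RZ, ZV) — off by 7.10°.

E = (0.00, 0.00) ✓; ER at 18.20° ✓; |ER| = 41.50 ✓; ∠ERZ = 98.80° ✓; |RZ| = 43.40 ✓; ∠(RZ, ZV) = 97.10° ✗; |ZV| = 17.90 ✓.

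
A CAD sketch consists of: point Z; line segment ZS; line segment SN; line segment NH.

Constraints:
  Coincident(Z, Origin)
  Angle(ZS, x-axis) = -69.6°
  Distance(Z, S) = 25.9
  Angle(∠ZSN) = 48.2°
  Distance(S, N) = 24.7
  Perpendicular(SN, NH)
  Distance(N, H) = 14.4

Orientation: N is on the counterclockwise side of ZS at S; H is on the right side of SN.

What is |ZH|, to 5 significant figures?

34.518

∠ZSN = 48.2°, so SN runs at -69.6° + (180° − 48.2°) = 62.200° from the x-axis; with |SN| = 24.7, N = S + 24.7·(cos 62.200°, sin 62.200°) = (20.548, -2.4265). SN is perpendicular to NH; with |NH| = 14.4 on the right of SN, H = N + 14.4·(0.88458, -0.46639) = (33.286, -9.1424). Then |ZH| = |H − Z| = 34.518.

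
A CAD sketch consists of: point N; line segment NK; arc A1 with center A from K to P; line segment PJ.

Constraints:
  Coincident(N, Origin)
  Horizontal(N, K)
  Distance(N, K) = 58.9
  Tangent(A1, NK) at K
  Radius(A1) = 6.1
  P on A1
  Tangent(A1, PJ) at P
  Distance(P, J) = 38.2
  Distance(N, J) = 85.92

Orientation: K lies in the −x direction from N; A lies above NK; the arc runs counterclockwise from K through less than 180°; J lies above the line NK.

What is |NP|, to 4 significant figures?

54.71

N is at the origin; NK is horizontal with |NK| = 58.9 and K on the −x side, so K = (-58.90, 0.000). A1 meets NK tangentially, so AK is at right angles to NK, so A = K + (0, 6.1) = (-58.90, 6.100). Since AP ⟂ PJ (tangency), |AJ| = √(6.1² + 38.2²) = 38.68 regardless of where P sits on A1. So J lies on both circle(N, 85.92) and circle(A, 38.68); the above-NK intersection is J = (-75.48, 41.05). P is the foot of the tangent from J: P = (-53.87, 9.551).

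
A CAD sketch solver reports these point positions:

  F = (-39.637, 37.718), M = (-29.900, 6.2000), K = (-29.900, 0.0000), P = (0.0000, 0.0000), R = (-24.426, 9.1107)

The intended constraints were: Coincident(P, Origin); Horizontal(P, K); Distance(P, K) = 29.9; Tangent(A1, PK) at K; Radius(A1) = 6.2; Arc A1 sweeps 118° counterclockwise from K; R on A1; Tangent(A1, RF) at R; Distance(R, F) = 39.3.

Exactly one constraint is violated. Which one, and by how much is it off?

Distance(R, F) = 39.3 — off by 6.90.

P = (0.00, 0.00) ✓; P.y = 0.00, K.y = 0.00 ✓; |PK| = 29.90 ✓; ∠(MK, KP) = 90.00° ✓; |MK| = 6.200 ✓; bearing(M→R) − bearing(M→K) = 118.0° ✓; |MR| = 6.200 ✓; ∠(MR, RF) = 90.00° ✓; |RF| = 32.40 ✗.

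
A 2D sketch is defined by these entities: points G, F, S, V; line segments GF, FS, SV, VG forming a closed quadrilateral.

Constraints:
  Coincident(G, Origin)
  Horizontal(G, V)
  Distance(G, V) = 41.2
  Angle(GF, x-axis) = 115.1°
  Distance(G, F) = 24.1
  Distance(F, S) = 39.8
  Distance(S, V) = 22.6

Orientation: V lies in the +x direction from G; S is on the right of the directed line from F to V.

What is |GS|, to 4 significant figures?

19.81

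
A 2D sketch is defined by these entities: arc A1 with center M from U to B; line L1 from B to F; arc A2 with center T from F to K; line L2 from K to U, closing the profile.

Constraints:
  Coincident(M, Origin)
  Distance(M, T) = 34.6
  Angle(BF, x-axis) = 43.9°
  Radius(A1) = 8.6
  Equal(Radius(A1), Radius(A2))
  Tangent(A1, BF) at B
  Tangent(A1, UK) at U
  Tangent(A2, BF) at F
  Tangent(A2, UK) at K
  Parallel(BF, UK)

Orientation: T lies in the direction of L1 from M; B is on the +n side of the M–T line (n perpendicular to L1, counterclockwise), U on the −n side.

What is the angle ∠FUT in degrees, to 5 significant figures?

12.474°

Tangency of A1 to both parallel lines with radius 8.6 puts B and U at M ± 8.6·n: B = (-5.9633, 6.1967), U = (5.9633, -6.1967). Equal radii place F and K the same way about T: F = T + 8.6·n = (18.968, 30.188), K = T − 8.6·n = (30.894, 17.795). Then cos ∠FUT = UF·UT / (|UF||UT|), giving 12.474°.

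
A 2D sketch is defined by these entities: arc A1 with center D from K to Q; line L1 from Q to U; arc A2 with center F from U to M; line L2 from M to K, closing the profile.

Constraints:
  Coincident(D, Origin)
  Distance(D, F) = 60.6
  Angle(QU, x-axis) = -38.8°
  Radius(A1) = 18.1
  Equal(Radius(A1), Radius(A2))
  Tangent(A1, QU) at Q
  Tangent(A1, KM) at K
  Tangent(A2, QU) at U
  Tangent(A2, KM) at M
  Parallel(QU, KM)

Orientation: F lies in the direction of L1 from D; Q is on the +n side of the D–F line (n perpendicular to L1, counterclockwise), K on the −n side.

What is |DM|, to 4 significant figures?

63.25

The slot axis is L1's direction at -38.8°, so u = (cos -38.8°, sin -38.8°) = (0.7793, -0.6266) and n = (−sin -38.8°, cos -38.8°) = (0.6266, 0.7793). D is at the origin and F lies 60.6 along u from D, so F = 60.6·u = (47.23, -37.97). Tangency of A1 to both parallel lines with radius 18.1 puts Q and K at D ± 18.1·n: Q = (11.34, 14.11), K = (-11.34, -14.11). Equal radii place U and M the same way about F: U = F + 18.1·n = (58.57, -23.87), M = F − 18.1·n = (35.89, -52.08). Then |DM| = |M − D| = 63.25.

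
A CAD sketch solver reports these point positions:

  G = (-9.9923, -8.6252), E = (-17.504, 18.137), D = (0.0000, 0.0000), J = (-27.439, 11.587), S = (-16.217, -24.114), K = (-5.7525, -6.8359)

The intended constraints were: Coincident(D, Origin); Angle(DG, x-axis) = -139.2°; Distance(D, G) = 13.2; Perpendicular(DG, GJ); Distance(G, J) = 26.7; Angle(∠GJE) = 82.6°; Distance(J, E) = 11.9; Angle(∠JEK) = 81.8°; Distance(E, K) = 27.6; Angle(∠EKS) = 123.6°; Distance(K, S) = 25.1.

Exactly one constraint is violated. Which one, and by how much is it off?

Distance(K, S) = 25.1 — off by 4.90.

D = (0.00, 0.00) ✓; DG at -139.2° ✓; |DG| = 13.20 ✓; ∠(DG, GJ) = 90.00° ✓; |GJ| = 26.70 ✓; ∠GJE = 82.60° ✓; |JE| = 11.90 ✓; ∠JEK = 81.80° ✓; |EK| = 27.60 ✓; ∠EKS = 123.6° ✓; |KS| = 20.20 ✗.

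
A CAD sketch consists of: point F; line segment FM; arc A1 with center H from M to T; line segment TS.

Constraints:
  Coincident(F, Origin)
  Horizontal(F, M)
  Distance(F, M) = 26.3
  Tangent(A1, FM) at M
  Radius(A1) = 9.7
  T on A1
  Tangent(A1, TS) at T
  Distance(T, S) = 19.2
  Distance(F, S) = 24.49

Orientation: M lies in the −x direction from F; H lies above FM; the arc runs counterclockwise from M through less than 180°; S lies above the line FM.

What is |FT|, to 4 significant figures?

18.41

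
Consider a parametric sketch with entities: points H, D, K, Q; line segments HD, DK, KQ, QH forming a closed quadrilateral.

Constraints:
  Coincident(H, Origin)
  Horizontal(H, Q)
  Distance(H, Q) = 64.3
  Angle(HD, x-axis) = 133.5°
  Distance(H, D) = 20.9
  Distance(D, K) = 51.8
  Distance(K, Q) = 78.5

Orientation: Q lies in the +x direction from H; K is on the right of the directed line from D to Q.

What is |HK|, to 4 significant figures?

36.30

H is at the origin; H and Q share the same y with |HQ| = 64.3 and Q in +x, so Q = (64.3, 0). HD runs at 133.5° with |HD| = 20.9, so D = (-14.39, 15.16). K is determined by |DK| = 51.8 and |KQ| = 78.5 together: it lies at the intersection of circle(D, 51.8) and circle(Q, 78.5). With |DQ| = 80.13, the foot of the radical line on DQ is 18.36 from D and the perpendicular offset is √(51.8² − 18.36²) = 48.44. Taking the right-of-DQ solution: K = (-5.523, -35.88).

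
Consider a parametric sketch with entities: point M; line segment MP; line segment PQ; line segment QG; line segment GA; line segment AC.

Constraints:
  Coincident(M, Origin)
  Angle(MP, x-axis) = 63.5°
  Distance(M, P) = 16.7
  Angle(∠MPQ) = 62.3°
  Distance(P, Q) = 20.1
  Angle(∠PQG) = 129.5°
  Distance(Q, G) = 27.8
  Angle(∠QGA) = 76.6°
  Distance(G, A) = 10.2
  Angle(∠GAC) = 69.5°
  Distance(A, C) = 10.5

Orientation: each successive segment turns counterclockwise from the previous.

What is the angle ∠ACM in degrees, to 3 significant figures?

97.6°

M is at the origin; MP runs at 63.5° with length 16.7, so P = (7.45, 14.9). ∠MPQ = 62.3° gives PQ at -179° from the x-axis; with |PQ| = 20.1, Q = (-12.6, 14.5). ∠PQG = 129.5° gives QG at -128° from the x-axis; with |QG| = 27.8, G = (-29.9, -7.29). ∠QGA = 76.6° gives GA at -24.9° from the x-axis; with |GA| = 10.2, A = (-20.6, -11.6). ∠GAC = 69.5° gives AC at 85.6° from the x-axis; with |AC| = 10.5, C = (-19.8, -1.12). Then cos ∠ACM = CA·CM / (|CA||CM|), giving 97.6°.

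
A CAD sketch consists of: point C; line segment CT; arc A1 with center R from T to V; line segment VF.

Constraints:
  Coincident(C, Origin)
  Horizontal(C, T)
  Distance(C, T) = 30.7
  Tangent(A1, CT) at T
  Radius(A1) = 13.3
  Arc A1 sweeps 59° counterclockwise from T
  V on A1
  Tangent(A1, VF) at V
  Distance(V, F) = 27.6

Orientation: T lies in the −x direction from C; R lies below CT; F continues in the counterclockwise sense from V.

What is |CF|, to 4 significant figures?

63.86

C is at the origin; C and T share the same y with |CT| = 30.7 and T on the −x side, so T = (-30.70, 0.000). Tangency of A1 to CT means the radius RT is perpendicular to CT, so R = T + (0, -13.3) = (-30.70, -13.30). On A1, T sits at bearing 90° from R; a 59° counterclockwise sweep puts V at bearing 149°, so V = R + 13.3·(cos 149°, sin 149°) = (-42.10, -6.450). Since A1 is tangent to VF there, RV ⟂ VF, so VF runs along (−sin 149°, cos 149°); with |VF| = 27.6, F = (-56.32, -30.11). Then |CF| = |F − C| = 63.86.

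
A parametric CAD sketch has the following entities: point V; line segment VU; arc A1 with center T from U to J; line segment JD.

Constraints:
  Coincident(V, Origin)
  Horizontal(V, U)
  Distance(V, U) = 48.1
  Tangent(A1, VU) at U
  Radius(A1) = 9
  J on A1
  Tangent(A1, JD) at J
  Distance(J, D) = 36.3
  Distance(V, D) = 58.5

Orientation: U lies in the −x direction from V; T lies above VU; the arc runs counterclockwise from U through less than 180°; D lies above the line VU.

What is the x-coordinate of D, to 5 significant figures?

-37.530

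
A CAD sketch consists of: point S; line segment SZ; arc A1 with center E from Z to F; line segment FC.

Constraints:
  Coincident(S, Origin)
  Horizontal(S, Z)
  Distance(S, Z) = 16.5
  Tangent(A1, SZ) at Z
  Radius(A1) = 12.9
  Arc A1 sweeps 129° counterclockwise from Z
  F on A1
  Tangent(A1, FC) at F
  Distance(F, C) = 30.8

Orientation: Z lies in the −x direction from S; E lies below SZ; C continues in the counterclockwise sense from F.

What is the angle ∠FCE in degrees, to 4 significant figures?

22.73°

S is at the origin; SZ is horizontal with |SZ| = 16.5 and Z on the −x side, so Z = (-16.50, 0.000). A1 meets SZ tangentially, so EZ is at right angles to SZ, so E = Z + (0, -12.9) = (-16.50, -12.90). On A1, Z sits at bearing 90° from E; a 129° counterclockwise sweep puts F at bearing 219°, so F = E + 12.9·(cos 219°, sin 219°) = (-26.53, -21.02). The tangent condition forces EF to be normal to FC, so FC runs along (−sin 219°, cos 219°); with |FC| = 30.8, C = (-7.142, -44.95). Then cos ∠FCE = CF·CE / (|CF||CE|), giving 22.73°.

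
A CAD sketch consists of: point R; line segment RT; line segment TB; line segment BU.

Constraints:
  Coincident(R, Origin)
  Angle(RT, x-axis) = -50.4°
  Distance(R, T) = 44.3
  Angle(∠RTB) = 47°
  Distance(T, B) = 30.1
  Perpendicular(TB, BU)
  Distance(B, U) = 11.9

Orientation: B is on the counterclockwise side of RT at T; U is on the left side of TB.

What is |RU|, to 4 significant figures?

20.50

R is at the origin; RT runs at -50.4° with length 44.3, so T = 44.3·(cos -50.4°, sin -50.4°) = (28.24, -34.13). ∠RTB = 47.0°, so TB runs at -50.4° + (180° − 47.0°) = 82.60° from the x-axis; with |TB| = 30.1, B = T + 30.1·(cos 82.60°, sin 82.60°) = (32.11, -4.284). TB is perpendicular to BU; with |BU| = 11.9 on the left of TB, U = B + 11.9·(-0.9917, 0.1288) = (20.31, -2.752). Then |RU| = |U − R| = 20.50.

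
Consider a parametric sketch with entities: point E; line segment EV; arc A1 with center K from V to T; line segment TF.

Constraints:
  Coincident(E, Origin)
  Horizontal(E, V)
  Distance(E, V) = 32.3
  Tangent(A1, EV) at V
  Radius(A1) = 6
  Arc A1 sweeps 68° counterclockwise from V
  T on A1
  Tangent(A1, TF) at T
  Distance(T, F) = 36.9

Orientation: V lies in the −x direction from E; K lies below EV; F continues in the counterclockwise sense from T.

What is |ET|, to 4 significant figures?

38.05

E is at the origin; EV is horizontal with |EV| = 32.3 and V on the −x side, so V = (-32.30, 0.000). A1 meets EV tangentially, so KV is at right angles to EV, so K = V + (0, -6) = (-32.30, -6.000). On A1, V sits at bearing 90° from K; a 68° counterclockwise sweep puts T at bearing 158°, so T = K + 6.0·(cos 158°, sin 158°) = (-37.86, -3.752). Then |ET| = |T − E| = 38.05.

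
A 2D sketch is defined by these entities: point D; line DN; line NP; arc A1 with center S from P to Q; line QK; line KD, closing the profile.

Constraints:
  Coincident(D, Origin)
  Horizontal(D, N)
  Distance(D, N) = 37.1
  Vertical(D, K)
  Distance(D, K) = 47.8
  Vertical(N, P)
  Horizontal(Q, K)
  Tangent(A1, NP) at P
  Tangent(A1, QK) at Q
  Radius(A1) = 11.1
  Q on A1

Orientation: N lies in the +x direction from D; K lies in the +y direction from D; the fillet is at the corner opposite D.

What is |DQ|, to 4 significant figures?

54.41

D is at the origin; DN is horizontal with |DN| = 37.1 and N on the +x side, so N = (37.10, 0.000). D and K share the same x with |DK| = 47.8 and K on the +y side, so K = (0.000, 47.80). The virtual corner opposite D is at (37.10, 47.80). The tangent condition forces SP to be normal to NP and tangency of A1 to QK means the radius SQ is perpendicular to QK, with radius 11.1, so the center S sits 11.1 in from both sides at S = (26.00, 36.70). That places the tangent points at P = (37.10, 36.70) on NP and Q = (26.00, 47.80) on QK. Then |DQ| = |Q − D| = 54.41.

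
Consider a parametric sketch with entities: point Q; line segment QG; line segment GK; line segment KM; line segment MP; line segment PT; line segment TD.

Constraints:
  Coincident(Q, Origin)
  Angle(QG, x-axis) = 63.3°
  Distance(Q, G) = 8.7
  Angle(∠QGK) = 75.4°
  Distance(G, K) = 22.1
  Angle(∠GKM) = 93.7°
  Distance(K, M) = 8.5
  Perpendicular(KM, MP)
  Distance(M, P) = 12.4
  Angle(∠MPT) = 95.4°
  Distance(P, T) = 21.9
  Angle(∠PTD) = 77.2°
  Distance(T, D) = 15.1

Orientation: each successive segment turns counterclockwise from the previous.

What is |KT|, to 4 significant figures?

19.65

Q is at the origin; QG runs at 63.3° with length 8.7, so G = (3.909, 7.772). ∠QGK = 75.4° gives GK at 167.9° from the x-axis; with |GK| = 22.1, K = (-17.70, 12.40). ∠GKM = 93.7° gives KM at -105.8° from the x-axis; with |KM| = 8.5, M = (-20.01, 4.226). KM is perpendicular to MP, so MP runs at -15.80°; with |MP| = 12.4, P = (-8.083, 0.8498). ∠MPT = 95.4° gives PT at 68.80° from the x-axis; with |PT| = 21.9, T = (-0.1632, 21.27). Then |KT| = |T − K| = 19.65.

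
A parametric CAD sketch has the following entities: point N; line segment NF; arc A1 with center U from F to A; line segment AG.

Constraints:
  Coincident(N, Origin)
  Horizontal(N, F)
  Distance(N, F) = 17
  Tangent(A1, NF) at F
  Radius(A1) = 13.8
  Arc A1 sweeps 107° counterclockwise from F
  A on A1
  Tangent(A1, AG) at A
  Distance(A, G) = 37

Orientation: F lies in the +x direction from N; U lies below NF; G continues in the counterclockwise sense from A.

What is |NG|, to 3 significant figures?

55.2

On A1, F sits at bearing 90° from U; a 107° counterclockwise sweep puts A at bearing 197°, so A = U + 13.8·(cos 197°, sin 197°) = (3.80, -17.8). Tangency of A1 to AG means the radius UA is perpendicular to AG, so AG runs along (−sin 197°, cos 197°); with |AG| = 37.0, G = (14.6, -53.2). Then |NG| = |G − N| = 55.2.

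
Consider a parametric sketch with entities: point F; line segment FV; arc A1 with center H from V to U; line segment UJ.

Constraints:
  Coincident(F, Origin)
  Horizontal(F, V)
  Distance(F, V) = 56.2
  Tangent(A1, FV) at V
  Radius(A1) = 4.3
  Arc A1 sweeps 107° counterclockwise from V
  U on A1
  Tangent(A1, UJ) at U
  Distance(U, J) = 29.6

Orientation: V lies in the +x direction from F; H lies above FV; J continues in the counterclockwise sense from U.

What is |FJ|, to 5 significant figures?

61.768

On A1, V sits at bearing -90° from H; a 107° counterclockwise sweep puts U at bearing 17°, so U = H + 4.3·(cos 17°, sin 17°) = (60.312, 5.5572). Since A1 is tangent to UJ there, HU ⟂ UJ, so UJ runs along (−sin 17°, cos 17°); with |UJ| = 29.6, J = (51.658, 33.864). Then |FJ| = |J − F| = 61.768.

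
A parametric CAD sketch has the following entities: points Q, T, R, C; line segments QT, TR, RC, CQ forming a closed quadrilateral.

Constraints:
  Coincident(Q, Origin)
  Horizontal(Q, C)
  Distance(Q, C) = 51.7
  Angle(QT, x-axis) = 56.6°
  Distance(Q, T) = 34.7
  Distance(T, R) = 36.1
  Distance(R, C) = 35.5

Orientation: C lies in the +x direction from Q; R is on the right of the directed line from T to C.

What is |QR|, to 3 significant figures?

18.3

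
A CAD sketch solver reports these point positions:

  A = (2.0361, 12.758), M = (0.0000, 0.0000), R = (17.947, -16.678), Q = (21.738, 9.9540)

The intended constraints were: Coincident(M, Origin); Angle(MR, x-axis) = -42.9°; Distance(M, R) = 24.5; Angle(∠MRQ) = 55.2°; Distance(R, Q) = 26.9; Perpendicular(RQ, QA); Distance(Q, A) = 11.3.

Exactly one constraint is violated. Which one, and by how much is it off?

Distance(Q, A) = 11.3 — off by 8.60.

M = (0.00, 0.00) ✓; MR at -42.90° ✓; |MR| = 24.50 ✓; ∠MRQ = 55.20° ✓; |RQ| = 26.90 ✓; ∠(RQ, QA) = 90.00° ✓; |QA| = 19.90 ✗.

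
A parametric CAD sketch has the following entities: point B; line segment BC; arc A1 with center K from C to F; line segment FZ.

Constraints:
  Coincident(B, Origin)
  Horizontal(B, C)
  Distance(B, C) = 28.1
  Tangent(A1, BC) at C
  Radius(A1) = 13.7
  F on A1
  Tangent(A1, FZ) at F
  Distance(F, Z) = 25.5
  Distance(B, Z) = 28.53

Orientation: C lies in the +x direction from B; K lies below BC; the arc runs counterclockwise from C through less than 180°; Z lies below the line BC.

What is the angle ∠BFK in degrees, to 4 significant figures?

170.5°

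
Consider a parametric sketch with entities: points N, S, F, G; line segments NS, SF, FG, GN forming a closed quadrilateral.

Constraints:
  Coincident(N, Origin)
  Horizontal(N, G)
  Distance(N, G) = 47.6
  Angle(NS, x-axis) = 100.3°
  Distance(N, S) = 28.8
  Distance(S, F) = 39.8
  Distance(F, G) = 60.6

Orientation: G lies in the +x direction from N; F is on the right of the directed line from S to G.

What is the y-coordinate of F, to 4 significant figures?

-10.87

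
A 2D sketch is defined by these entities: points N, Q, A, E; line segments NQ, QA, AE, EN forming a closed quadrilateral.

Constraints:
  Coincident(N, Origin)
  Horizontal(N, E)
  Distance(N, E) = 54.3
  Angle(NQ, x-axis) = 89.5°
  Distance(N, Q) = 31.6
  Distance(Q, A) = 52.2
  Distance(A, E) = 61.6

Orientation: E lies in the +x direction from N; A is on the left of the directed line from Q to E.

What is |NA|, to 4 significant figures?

74.73

N is at the origin; N and E share the same y with |NE| = 54.3 and E in +x, so E = (54.3, 0). NQ runs at 89.5° with |NQ| = 31.6, so Q = (0.2758, 31.60). A is determined by |QA| = 52.2 and |AE| = 61.6 together: it lies at the intersection of circle(Q, 52.2) and circle(E, 61.6). With |QE| = 62.59, the foot of the radical line on QE is 22.75 from Q and the perpendicular offset is √(52.2² − 22.75²) = 46.98. Taking the left-of-QE solution: A = (43.63, 60.67).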